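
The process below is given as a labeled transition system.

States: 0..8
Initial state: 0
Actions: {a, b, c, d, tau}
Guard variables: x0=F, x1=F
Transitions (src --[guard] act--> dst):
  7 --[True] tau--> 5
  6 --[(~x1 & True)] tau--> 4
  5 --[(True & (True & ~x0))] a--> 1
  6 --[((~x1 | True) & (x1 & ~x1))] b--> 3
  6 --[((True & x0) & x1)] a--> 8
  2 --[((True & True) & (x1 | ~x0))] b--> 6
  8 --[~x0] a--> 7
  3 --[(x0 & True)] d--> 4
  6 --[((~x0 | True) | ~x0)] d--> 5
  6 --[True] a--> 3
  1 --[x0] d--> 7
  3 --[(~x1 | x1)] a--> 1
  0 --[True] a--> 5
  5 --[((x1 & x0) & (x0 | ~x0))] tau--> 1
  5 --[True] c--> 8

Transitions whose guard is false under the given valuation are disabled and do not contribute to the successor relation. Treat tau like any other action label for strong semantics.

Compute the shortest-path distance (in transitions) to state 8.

Answer: 2

Analysis:
Layered search for 8:
  Layer 0: {0}
  Layer 1: {5}
  Layer 2: {1,8}
8 enters at depth 2; path a·c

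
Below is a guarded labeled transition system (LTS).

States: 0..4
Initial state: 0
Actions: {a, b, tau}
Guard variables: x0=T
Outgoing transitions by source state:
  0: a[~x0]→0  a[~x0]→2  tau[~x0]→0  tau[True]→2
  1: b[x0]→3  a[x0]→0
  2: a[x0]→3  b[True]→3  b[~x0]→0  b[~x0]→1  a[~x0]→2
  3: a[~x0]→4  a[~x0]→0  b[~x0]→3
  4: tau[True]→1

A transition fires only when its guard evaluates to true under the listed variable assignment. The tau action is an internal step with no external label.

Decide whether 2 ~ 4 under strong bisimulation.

Compute ~ classes (split until stable):
  P[0] = {{0,1,2,3,4}}
  P[1] = {{0,4},{1,2},{3}}
  P[2] = {{0,4},{1},{2},{3}}
  P[3] = {{0},{1},{2},{3},{4}}
stable after 4 split(s): 5 block(s)
2∈{2}, 4∈{4}

Answer: NOT BISIMILAR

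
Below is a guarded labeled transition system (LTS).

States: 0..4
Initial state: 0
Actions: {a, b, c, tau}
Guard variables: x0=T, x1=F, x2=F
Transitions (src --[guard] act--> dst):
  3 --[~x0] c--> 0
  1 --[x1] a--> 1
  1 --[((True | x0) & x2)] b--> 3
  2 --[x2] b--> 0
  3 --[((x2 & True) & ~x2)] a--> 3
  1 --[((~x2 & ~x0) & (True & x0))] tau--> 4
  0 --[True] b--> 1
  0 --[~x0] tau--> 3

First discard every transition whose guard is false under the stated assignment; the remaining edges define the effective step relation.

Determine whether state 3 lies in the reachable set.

Answer: UNREACHABLE

Working:
After dropping false guards: 1 live edges.
Layer 0: {0}
Layer 1: {1}  total {0,1}
Reachable = {0,1}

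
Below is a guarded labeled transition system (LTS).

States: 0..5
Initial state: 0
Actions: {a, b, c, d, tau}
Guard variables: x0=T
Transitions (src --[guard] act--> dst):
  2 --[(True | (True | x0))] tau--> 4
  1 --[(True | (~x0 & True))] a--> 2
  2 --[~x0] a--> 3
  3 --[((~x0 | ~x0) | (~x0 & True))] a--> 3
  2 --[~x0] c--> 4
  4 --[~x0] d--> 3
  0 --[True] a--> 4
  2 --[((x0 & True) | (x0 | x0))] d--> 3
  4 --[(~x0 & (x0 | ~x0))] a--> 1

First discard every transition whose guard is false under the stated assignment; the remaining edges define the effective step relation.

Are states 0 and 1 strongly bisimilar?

Refine partition for ~:
  π0 = {{0,1,2,3,4,5}}
  π1 = {{0,1},{2},{3,4,5}}
  π2 = {{0},{1},{2},{3,4,5}}
4 equivalence class(es) (converged in 3)
[0]={0}  [1]={1}

Answer: NOT BISIMILAR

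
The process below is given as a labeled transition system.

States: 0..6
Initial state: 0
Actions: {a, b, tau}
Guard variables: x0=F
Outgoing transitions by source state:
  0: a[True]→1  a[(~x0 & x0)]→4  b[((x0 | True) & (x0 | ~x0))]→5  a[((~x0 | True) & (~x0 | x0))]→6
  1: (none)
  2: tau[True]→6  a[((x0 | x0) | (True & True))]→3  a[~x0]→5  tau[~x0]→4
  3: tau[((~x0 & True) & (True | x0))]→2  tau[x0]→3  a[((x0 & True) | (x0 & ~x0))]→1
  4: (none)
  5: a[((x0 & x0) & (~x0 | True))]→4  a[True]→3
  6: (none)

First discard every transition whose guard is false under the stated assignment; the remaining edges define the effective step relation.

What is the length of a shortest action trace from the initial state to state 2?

BFS to 2:
  Layer 0: {0}
  Layer 1: {1,5,6}
  Layer 2: {3}
  Layer 3: {2}
first hit 2 at d=3 via b·a·tau

Answer: 3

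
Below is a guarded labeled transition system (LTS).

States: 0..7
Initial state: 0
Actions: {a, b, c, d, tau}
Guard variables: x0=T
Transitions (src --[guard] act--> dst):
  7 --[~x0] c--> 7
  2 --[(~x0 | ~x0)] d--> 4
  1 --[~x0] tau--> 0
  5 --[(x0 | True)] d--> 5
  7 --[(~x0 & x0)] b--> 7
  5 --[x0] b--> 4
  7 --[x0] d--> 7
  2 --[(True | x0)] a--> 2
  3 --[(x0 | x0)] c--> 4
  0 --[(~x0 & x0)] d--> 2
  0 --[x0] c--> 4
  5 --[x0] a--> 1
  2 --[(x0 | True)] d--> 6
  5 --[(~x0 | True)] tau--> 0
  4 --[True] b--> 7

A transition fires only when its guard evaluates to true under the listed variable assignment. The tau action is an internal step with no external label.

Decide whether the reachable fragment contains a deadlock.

Answer: DEADLOCK-FREE

Trace:
Reach set: {0,4,7}
  0: c→4  [1 out]
  4: b→7  [1 out]
  7: d→7  [1 out]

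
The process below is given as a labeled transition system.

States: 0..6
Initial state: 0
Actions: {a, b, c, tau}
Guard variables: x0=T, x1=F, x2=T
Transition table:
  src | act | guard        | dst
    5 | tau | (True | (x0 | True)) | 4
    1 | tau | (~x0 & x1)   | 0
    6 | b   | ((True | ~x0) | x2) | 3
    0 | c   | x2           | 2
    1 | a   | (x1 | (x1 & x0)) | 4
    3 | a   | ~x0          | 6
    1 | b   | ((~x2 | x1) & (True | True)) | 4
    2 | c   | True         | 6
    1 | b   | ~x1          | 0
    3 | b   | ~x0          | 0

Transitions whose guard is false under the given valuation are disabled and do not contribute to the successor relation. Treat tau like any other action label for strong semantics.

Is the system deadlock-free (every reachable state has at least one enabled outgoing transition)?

R = {0,2,3,6}
  0: c→2  [deg 1]
  2: c→6  [deg 1]
  3: ∅  [STUCK]
  6: b→3  [deg 1]
trace reaching 3: c·c·b

Answer: DEADLOCK at state 3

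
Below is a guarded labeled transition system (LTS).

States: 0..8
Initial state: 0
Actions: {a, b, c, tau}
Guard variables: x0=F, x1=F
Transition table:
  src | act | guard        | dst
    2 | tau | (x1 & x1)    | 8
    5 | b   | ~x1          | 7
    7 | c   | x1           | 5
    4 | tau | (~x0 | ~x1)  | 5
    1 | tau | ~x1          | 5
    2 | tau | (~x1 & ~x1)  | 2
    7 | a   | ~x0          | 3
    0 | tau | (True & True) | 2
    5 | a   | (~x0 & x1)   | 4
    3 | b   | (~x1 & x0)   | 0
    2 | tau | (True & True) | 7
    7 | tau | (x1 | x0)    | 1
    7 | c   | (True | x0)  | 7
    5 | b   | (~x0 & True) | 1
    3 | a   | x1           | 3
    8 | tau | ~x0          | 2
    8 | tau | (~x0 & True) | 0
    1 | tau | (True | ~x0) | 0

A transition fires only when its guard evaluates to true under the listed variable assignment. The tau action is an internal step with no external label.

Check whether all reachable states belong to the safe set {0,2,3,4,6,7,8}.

Answer: INVARIANT HOLDS

Working:
Inv-set: {0,2,3,4,6,7,8}
R = {0,2,3,7}
  0: ✓
  2: ✓
  3: ✓
  7: ✓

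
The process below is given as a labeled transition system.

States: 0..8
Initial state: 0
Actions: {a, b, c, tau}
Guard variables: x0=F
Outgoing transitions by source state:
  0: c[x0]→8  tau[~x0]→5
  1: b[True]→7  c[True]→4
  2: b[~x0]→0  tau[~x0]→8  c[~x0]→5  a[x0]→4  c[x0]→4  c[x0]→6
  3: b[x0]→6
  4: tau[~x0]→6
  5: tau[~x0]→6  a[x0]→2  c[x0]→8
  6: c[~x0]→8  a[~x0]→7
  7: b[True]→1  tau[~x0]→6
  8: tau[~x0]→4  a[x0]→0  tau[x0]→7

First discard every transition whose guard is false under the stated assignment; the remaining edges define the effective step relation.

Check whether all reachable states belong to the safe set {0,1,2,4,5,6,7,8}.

Allowed set {0,1,2,4,5,6,7,8}
R = {0,1,4,5,6,7,8}
  0: safe
  1: safe
  4: safe
  5: safe
  6: safe
  7: safe
  8: safe

Answer: INVARIANT HOLDS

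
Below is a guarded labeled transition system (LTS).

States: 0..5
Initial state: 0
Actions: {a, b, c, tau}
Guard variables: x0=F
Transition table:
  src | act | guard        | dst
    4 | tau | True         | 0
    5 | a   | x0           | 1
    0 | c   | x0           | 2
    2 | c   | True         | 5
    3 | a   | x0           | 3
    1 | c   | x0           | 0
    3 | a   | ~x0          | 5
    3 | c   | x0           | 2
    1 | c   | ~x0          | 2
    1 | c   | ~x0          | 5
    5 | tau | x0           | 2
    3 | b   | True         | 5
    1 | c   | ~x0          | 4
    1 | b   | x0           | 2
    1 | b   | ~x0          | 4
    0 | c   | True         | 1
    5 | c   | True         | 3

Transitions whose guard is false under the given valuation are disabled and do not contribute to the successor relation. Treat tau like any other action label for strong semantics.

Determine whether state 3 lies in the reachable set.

Answer: REACHABLE

Trace:
After dropping false guards: 10 live edges.
L0 = {0}
L1 = {1}  cumulative {0,1}
L2 = {2,4,5}  cumulative {0,1,2,4,5}
L3 = {3}  cumulative {0,1,2,3,4,5}
Reach set: {0,1,2,3,4,5}
witness 3: c·c·c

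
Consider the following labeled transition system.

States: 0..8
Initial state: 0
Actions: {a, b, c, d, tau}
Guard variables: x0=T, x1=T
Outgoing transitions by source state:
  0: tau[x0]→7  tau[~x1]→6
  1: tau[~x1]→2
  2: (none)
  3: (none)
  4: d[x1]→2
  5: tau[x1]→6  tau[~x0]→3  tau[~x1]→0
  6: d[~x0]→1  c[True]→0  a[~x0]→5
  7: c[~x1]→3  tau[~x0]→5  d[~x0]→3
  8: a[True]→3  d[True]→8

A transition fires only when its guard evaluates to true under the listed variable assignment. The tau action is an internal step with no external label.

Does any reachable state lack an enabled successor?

Reach set: {0,7}
  0: tau→7  [1 out]
  7: ∅  [no exit]
trace reaching 7: tau

Answer: DEADLOCK at state 7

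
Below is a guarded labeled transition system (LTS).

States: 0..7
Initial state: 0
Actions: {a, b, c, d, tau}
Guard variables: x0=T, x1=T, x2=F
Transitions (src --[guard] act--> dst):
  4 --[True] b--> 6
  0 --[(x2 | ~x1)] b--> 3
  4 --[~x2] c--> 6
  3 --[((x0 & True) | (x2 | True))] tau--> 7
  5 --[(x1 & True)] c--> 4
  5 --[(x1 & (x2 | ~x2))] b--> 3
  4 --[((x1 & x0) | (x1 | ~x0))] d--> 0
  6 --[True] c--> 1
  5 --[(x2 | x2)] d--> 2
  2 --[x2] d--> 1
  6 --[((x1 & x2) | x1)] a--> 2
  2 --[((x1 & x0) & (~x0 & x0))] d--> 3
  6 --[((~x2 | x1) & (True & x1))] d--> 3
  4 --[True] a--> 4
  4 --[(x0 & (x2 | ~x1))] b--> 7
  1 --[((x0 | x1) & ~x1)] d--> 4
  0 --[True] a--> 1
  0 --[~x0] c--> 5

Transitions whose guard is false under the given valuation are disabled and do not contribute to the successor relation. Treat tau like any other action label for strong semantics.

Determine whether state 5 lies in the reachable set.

Answer: UNREACHABLE

Analysis:
After dropping false guards: 11 live edges.
Layer 0: {0}
Layer 1: {1}  now seen {0,1}
Reachable = {0,1}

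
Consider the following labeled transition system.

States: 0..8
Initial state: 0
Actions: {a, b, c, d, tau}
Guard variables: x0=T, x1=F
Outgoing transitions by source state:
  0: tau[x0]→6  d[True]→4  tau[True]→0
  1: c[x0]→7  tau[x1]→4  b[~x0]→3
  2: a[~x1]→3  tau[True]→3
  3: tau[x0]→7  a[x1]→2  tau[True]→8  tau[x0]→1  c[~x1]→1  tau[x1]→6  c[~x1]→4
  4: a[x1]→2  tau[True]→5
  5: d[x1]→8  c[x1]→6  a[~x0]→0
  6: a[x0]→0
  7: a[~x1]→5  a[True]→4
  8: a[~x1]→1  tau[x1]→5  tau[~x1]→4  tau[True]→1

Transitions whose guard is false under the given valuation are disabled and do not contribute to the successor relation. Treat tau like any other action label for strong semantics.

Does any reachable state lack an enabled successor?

Reach set: {0,4,5,6}
  0: d→4  tau→0  tau→6  [3 out]
  4: tau→5  [1 out]
  5: ∅  [deadlock]
  6: a→0  [1 out]
trace reaching 5: d·tau

Answer: DEADLOCK at state 5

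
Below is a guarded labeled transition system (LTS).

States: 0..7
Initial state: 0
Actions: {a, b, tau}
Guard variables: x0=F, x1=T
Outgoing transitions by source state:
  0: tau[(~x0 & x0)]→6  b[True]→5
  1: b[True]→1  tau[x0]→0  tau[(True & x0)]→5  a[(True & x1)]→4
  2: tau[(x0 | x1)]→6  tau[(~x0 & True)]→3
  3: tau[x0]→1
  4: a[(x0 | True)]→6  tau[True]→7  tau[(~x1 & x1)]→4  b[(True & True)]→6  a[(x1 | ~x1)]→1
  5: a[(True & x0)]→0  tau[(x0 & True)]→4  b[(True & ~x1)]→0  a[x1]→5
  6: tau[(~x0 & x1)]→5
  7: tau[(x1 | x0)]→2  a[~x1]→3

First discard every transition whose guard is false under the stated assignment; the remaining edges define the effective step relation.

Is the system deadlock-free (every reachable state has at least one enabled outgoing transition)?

Answer: DEADLOCK-FREE

Working:
Reachable = {0,5}
  0: b→5  [1 out]
  5: a→5  [1 out]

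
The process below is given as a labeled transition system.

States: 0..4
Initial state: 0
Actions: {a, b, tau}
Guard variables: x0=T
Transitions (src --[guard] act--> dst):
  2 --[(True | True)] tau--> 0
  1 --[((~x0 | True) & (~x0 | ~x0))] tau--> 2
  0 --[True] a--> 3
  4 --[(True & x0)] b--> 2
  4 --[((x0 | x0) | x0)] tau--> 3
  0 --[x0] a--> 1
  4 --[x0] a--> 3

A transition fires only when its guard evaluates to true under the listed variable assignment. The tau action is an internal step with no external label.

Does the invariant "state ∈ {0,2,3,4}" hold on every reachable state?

Inv-set: {0,2,3,4}
Reachable = {0,1,3}
  0: safe
  1: ✗ unsafe
  3: safe
witness against invariant: a → 1

Answer: INVARIANT VIOLATED at state 1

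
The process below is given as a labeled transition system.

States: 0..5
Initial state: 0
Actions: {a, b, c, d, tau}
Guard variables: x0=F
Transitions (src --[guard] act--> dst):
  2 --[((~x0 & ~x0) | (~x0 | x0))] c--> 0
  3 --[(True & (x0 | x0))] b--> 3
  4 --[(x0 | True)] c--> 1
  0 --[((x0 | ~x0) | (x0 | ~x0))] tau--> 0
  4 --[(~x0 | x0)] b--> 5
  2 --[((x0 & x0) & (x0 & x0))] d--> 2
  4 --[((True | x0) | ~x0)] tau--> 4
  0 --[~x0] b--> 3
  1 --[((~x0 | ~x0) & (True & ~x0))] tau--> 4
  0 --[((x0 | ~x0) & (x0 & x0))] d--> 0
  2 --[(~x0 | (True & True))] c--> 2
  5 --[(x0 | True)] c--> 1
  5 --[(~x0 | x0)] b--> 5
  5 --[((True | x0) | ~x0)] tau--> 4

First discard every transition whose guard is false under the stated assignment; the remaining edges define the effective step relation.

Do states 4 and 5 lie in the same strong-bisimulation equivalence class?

Bisimulation quotient by refinement:
  round 0: {{0,1,2,3,4,5}}
  round 1: {{0},{1},{2},{3},{4,5}}
5 equivalence class(es) (converged in 2)
[4]={4,5}  [5]={4,5}

Answer: BISIMILAR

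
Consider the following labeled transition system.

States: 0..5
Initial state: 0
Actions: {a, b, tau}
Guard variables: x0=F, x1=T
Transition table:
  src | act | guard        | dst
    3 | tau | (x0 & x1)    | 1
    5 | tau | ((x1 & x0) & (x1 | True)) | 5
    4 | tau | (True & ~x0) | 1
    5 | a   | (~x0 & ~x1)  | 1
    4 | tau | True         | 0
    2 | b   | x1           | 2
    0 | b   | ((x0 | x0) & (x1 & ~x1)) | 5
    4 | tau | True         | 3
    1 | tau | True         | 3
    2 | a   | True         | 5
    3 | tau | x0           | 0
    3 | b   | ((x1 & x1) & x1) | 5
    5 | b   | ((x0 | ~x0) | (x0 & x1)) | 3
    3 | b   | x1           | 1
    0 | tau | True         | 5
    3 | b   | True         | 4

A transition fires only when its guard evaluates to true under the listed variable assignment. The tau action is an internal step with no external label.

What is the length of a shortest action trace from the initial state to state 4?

Breadth-first toward 4:
  L0 = {0}
  L1 = {5}
  L2 = {3}
  L3 = {1,4}
first hit 4 at d=3 via tau·b·b

Answer: 3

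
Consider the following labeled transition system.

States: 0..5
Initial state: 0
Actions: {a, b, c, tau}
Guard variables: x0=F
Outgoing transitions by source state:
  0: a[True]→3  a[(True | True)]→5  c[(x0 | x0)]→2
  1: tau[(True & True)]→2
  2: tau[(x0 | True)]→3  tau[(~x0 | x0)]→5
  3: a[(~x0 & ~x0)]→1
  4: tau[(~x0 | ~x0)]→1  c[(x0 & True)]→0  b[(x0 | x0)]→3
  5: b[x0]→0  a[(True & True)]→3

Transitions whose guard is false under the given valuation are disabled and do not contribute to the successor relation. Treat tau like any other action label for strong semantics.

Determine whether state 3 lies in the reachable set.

8 transition(s) survive guard evaluation.
depth 0: {0}
depth 1: {3,5}  cumulative {0,3,5}
depth 2: {1}  cumulative {0,1,3,5}
depth 3: {2}  cumulative {0,1,2,3,5}
Reach set: {0,1,2,3,5}
Path to 3: a

Answer: REACHABLE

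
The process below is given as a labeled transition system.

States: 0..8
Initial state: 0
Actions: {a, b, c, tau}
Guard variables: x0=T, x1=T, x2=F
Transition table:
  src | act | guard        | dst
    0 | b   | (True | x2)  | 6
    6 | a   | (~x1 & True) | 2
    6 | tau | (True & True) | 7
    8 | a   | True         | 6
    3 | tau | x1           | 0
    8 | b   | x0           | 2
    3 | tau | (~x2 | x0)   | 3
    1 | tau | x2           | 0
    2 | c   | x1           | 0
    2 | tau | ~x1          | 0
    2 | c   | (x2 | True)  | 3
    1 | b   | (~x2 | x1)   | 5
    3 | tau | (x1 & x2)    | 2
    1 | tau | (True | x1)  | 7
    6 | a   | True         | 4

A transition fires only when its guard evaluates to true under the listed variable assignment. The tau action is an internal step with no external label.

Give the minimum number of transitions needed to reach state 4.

Answer: 2

Trace:
Breadth-first toward 4:
  L0 = {0}
  L1 = {6}
  L2 = {4,7}
4 enters at depth 2; path b·a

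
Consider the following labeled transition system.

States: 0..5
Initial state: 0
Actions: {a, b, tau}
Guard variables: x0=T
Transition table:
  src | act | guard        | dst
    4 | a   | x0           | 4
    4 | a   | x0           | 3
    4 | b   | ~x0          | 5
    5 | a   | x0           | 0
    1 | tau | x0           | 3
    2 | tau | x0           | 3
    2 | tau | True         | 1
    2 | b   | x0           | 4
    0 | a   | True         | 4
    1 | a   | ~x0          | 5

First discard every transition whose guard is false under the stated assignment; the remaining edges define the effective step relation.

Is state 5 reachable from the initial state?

Answer: UNREACHABLE

Analysis:
Guard filter leaves 8 enabled edge(s).
L0 = {0}
L1 = {4}  cumulative {0,4}
L2 = {3}  cumulative {0,3,4}
Reachable = {0,3,4}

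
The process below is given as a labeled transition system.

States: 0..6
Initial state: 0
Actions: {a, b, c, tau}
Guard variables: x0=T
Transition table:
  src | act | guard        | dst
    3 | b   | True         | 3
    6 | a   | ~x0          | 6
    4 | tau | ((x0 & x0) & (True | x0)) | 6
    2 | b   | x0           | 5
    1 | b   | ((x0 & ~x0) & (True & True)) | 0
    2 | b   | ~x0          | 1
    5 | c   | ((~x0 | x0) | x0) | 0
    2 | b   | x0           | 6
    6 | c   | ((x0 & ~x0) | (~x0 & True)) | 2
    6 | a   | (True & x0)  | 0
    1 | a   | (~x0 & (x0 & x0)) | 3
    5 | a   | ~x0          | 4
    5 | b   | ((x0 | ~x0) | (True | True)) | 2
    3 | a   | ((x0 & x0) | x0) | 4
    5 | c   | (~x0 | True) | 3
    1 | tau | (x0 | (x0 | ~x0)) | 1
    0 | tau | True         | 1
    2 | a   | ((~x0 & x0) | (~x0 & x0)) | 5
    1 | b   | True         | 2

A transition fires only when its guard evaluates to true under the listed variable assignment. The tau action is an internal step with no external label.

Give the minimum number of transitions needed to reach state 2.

Answer: 2

Trace:
Breadth-first toward 2:
  L0 = {0}
  L1 = {1}
  L2 = {2}
2 enters at depth 2; path tau·b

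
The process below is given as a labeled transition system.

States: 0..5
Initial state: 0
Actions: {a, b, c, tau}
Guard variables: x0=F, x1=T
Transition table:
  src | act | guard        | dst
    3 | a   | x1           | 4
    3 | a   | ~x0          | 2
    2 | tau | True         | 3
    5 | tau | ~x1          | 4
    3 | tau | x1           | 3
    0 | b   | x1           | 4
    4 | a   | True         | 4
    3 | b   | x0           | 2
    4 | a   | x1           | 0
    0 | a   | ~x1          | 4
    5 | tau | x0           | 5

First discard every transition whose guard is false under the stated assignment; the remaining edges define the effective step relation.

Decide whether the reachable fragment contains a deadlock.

Answer: DEADLOCK-FREE

Analysis:
Reachable = {0,4}
  0: b→4  [deg 1]
  4: a→0  a→4  [deg 2]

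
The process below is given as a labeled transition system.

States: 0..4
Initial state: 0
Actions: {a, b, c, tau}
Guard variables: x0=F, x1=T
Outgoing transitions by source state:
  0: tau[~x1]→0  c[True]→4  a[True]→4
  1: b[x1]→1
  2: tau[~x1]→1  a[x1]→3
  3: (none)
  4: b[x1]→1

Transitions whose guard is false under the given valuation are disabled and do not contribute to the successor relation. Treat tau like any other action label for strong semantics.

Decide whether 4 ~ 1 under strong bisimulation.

Bisimulation quotient by refinement:
  round 0: {{0,1,2,3,4}}
  round 1: {{0},{1,4},{2},{3}}
stable after 2 split(s): 4 block(s)
[4]={1,4}  [1]={1,4}

Answer: BISIMILAR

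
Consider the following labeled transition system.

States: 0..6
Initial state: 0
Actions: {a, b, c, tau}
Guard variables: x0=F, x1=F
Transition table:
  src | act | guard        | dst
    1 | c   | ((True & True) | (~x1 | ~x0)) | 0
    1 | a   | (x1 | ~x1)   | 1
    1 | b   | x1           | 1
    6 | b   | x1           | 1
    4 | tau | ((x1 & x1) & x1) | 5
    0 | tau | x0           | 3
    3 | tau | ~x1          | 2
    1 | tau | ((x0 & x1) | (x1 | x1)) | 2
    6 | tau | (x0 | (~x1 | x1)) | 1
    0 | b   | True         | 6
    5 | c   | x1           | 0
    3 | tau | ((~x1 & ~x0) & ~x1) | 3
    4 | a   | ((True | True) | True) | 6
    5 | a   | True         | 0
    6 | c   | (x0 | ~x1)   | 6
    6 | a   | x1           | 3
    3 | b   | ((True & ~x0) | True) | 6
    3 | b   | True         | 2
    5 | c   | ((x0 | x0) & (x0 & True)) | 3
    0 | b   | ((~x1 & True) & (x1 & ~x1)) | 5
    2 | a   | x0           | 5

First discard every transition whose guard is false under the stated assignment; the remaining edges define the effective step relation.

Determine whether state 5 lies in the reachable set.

After dropping false guards: 11 live edges.
Layer 0: {0}
Layer 1: {6}  now seen {0,6}
Layer 2: {1}  now seen {0,1,6}
Reach set: {0,1,6}

Answer: UNREACHABLE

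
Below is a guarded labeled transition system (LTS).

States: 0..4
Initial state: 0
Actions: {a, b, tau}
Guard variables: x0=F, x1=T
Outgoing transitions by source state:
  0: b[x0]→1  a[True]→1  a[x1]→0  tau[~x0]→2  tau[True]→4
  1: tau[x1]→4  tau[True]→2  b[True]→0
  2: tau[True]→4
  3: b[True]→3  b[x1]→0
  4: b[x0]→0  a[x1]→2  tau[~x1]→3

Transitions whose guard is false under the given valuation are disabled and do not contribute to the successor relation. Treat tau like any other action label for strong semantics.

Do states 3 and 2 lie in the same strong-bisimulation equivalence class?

Answer: NOT BISIMILAR

Working:
Bisimulation quotient by refinement:
  round 0: {{0,1,2,3,4}}
  round 1: {{0},{1},{2},{3},{4}}
Fixed point at round 2; 5 class(es).
class of 3: {3}; class of 2: {2}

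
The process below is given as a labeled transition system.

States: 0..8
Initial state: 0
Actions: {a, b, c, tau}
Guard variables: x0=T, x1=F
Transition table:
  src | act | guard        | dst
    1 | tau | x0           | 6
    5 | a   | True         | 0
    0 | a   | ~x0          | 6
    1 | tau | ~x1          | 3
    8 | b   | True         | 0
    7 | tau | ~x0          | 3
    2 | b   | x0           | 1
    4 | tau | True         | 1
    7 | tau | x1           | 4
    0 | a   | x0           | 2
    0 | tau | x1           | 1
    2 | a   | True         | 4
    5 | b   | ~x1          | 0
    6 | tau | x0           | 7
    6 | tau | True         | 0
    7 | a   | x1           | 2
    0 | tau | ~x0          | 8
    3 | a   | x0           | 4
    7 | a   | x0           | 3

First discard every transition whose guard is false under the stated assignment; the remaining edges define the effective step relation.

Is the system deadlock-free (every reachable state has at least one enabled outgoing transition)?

R = {0,1,2,3,4,6,7}
  0: a→2  [deg 1]
  1: tau→3  tau→6  [deg 2]
  2: a→4  b→1  [deg 2]
  3: a→4  [deg 1]
  4: tau→1  [deg 1]
  6: tau→0  tau→7  [deg 2]
  7: a→3  [deg 1]

Answer: DEADLOCK-FREE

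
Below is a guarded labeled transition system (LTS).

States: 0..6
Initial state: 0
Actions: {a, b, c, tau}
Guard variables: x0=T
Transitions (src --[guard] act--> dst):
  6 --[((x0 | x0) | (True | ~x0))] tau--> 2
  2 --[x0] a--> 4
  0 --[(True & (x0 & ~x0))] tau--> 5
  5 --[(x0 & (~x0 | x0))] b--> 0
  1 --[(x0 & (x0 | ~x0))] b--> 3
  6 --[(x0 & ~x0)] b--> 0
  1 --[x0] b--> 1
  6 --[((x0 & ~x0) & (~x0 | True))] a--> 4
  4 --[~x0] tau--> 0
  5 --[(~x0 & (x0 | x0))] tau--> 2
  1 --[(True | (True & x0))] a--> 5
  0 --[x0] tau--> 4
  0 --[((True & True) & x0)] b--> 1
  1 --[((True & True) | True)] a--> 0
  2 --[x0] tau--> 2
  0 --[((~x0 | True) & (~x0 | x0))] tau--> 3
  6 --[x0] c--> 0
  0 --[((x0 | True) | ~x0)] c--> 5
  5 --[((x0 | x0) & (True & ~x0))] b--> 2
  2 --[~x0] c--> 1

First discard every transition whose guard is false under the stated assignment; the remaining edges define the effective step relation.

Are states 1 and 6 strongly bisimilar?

Compute ~ classes (split until stable):
  π0 = {{0,1,2,3,4,5,6}}
  π1 = {{0},{1},{2},{3,4},{5},{6}}
6 equivalence class(es) (converged in 2)
class of 1: {1}; class of 6: {6}

Answer: NOT BISIMILAR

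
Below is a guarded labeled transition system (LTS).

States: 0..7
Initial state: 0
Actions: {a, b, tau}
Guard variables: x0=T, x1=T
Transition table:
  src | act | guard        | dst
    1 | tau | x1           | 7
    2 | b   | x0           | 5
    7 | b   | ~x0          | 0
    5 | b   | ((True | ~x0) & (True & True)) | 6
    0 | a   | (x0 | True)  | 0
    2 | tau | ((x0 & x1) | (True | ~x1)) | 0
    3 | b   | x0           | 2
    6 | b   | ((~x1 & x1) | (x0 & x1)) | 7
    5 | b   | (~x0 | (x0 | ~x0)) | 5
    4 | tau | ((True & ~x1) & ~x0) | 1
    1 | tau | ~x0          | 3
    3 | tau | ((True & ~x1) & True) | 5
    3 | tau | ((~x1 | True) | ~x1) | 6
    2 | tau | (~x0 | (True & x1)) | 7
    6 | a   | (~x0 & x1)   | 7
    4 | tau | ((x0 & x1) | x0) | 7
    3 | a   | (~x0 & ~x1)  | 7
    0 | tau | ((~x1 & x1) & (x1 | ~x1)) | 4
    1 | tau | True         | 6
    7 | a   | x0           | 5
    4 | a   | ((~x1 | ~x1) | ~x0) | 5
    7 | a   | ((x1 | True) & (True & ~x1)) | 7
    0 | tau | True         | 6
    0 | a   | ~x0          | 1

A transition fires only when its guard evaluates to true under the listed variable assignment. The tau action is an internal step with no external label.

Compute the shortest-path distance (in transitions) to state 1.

Breadth-first toward 1:
  depth 0: {0}
  depth 1: {6}
  depth 2: {7}
  depth 3: {5}
1 never appears.

Answer: UNREACHABLE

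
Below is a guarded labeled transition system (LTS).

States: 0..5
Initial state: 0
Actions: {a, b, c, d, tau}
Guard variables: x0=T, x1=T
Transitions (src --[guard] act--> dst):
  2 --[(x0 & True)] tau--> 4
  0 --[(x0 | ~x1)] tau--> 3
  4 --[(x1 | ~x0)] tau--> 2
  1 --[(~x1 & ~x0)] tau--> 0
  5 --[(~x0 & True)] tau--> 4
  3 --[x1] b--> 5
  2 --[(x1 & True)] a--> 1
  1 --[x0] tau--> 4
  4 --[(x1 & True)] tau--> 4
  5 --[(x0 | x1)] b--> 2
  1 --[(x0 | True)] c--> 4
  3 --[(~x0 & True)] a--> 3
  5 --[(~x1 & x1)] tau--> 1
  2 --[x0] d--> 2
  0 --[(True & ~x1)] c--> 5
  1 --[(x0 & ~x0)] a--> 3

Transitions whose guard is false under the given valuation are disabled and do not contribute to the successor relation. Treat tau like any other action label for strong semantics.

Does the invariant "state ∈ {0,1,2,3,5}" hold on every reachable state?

Answer: INVARIANT VIOLATED at state 4

Analysis:
Allowed set {0,1,2,3,5}
R = {0,1,2,3,4,5}
  0: ✓
  1: ✓
  2: ✓
  3: ✓
  4: VIOLATES
  5: ✓
reach 4 via tau·b·b·tau — violates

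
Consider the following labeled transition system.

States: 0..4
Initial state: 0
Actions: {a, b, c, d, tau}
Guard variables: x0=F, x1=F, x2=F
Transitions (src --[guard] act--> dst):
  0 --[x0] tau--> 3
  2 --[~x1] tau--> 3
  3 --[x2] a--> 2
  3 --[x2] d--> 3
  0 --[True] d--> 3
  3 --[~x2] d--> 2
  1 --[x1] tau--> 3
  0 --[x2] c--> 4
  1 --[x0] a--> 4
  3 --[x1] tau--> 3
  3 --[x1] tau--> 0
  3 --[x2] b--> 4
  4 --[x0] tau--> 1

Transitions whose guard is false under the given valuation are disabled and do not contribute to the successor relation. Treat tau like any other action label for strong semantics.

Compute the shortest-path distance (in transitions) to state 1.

Layered search for 1:
  L0 = {0}
  L1 = {3}
  L2 = {2}
1 never appears.

Answer: UNREACHABLE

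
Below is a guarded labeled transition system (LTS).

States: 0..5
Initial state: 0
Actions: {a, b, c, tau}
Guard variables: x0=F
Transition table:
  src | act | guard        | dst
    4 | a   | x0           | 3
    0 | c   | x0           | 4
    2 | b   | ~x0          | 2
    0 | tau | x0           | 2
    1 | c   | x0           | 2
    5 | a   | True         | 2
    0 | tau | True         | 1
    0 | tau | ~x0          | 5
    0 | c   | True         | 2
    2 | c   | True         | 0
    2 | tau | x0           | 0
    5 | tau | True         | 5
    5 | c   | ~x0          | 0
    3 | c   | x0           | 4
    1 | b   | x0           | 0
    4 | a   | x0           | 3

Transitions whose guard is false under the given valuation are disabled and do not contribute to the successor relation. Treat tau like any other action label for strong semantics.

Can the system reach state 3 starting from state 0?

After dropping false guards: 8 live edges.
depth 0: {0}
depth 1: {1,2,5}  now seen {0,1,2,5}
Reachable = {0,1,2,5}

Answer: UNREACHABLE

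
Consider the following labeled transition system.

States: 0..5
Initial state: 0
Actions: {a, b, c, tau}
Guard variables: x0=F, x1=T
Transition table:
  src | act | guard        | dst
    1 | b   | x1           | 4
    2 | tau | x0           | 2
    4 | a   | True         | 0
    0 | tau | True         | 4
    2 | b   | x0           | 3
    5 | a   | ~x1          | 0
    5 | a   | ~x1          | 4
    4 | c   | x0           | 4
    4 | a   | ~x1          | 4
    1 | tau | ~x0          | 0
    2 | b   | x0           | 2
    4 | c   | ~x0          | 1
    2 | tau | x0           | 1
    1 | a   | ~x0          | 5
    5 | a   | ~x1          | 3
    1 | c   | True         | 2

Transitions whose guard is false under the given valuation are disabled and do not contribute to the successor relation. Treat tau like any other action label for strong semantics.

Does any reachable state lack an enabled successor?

Answer: DEADLOCK at state 2

Trace:
R = {0,1,2,4,5}
  0: tau→4  [1 exit(s)]
  1: a→5  b→4  c→2  tau→0  [4 exit(s)]
  2: ∅  [no exit]
  4: a→0  c→1  [2 exit(s)]
  5: ∅  [no exit]
witness 2: tau·c·c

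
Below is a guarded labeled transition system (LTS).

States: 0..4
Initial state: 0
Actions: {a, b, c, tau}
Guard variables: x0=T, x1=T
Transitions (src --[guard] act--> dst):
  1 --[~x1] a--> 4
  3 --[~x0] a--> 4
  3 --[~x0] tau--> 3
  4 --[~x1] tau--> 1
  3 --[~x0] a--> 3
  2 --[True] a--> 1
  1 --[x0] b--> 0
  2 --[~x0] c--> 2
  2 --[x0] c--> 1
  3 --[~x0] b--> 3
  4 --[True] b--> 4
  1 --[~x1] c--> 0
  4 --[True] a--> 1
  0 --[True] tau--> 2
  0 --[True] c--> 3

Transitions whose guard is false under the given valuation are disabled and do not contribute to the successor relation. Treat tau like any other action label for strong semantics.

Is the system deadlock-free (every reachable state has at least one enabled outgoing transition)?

Reach set: {0,1,2,3}
  0: c→3  tau→2  [2 out]
  1: b→0  [1 out]
  2: a→1  c→1  [2 out]
  3: ∅  [STUCK]
trace reaching 3: c

Answer: DEADLOCK at state 3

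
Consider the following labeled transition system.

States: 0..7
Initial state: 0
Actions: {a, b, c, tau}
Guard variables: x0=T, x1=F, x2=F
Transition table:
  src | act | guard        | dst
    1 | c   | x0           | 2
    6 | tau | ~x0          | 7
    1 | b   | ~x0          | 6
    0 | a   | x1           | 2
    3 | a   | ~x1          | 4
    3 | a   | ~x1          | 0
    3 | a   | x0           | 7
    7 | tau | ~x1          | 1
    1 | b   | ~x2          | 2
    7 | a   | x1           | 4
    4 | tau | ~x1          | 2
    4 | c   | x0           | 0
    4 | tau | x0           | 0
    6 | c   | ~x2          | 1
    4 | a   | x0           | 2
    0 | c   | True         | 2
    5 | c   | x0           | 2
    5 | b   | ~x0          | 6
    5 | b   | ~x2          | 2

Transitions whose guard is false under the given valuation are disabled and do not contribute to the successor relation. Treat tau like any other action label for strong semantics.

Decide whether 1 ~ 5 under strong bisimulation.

Answer: BISIMILAR

Analysis:
Compute ~ classes (split until stable):
  round 0: {{0,1,2,3,4,5,6,7}}
  round 1: {{0,6},{1,5},{2},{3},{4},{7}}
  round 2: {{0},{1,5},{2},{3},{4},{6},{7}}
7 equivalence class(es) (converged in 3)
class of 1: {1,5}; class of 5: {1,5}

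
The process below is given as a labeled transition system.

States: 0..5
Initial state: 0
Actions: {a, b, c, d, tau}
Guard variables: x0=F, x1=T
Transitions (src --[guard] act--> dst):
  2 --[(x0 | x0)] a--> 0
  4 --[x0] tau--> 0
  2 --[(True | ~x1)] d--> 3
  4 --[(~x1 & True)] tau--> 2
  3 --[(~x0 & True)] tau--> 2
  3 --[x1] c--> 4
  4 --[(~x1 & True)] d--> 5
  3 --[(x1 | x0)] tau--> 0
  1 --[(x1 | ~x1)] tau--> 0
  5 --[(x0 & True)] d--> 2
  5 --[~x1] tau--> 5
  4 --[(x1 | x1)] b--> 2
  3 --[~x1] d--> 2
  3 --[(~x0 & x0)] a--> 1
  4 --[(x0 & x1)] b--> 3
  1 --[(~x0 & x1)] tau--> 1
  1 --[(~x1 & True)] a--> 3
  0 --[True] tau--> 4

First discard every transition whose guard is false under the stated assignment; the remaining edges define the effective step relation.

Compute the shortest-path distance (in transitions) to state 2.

Answer: 2

Trace:
Breadth-first toward 2:
  L0 = {0}
  L1 = {4}
  L2 = {2}
first hit 2 at d=2 via tau·b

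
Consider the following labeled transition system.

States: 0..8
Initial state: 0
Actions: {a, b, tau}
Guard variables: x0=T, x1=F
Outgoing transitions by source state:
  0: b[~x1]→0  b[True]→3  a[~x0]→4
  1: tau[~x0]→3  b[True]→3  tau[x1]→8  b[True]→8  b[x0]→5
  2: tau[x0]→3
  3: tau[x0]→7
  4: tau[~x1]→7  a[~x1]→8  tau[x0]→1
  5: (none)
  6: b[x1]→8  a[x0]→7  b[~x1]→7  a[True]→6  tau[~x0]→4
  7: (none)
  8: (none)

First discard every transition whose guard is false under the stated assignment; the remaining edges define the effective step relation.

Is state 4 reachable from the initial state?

After dropping false guards: 13 live edges.
depth 0: {0}
depth 1: {3}  now seen {0,3}
depth 2: {7}  now seen {0,3,7}
Reachable = {0,3,7}

Answer: UNREACHABLE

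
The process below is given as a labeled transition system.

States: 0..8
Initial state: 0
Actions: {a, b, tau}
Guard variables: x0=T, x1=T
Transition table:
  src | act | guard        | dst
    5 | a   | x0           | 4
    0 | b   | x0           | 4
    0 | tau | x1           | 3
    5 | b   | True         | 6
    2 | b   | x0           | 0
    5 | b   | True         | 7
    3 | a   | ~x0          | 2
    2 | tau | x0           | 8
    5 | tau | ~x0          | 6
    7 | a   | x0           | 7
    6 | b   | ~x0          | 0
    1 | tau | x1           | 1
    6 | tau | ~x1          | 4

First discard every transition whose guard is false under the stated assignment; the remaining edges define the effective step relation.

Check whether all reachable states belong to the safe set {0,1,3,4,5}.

Answer: INVARIANT HOLDS

Working:
Allowed set {0,1,3,4,5}
R = {0,3,4}
  0: ✓
  3: ✓
  4: ✓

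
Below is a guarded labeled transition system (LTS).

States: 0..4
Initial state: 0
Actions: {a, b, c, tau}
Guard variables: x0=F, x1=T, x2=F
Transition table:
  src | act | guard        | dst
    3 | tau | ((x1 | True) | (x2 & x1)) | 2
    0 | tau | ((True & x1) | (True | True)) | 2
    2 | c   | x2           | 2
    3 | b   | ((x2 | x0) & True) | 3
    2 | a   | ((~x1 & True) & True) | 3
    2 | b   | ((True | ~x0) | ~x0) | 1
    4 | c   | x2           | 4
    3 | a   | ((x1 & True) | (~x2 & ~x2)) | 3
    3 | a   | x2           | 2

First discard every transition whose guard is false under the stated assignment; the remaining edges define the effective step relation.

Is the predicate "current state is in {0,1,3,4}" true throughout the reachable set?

Allowed set {0,1,3,4}
R = {0,1,2}
  0: safe
  1: safe
  2: ✗ unsafe
witness against invariant: tau → 2

Answer: INVARIANT VIOLATED at state 2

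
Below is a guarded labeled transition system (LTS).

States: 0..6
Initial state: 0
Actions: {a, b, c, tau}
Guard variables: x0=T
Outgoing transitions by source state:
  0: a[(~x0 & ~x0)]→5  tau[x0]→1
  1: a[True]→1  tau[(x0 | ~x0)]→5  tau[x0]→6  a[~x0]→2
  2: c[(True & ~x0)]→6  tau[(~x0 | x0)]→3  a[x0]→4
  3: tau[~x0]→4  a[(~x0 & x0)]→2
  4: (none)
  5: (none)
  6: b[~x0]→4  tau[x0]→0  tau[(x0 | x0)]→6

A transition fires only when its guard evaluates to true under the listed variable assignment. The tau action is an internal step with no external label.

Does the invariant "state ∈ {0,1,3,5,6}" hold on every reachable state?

Answer: INVARIANT HOLDS

Analysis:
Safe = {0,1,3,5,6}
Reach set: {0,1,5,6}
  0: ok
  1: ok
  5: ok
  6: ok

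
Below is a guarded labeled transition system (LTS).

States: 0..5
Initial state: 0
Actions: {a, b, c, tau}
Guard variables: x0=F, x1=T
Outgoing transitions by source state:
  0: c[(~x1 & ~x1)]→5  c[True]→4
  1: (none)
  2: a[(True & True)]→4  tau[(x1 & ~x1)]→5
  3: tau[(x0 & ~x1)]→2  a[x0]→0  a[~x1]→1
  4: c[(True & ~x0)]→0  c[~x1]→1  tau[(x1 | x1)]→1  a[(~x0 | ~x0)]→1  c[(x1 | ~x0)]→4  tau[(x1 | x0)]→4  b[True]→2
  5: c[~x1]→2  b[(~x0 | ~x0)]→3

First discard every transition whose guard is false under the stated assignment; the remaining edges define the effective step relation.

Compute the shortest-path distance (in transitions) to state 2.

Layered search for 2:
  L0 = {0}
  L1 = {4}
  L2 = {1,2}
first hit 2 at d=2 via c·b

Answer: 2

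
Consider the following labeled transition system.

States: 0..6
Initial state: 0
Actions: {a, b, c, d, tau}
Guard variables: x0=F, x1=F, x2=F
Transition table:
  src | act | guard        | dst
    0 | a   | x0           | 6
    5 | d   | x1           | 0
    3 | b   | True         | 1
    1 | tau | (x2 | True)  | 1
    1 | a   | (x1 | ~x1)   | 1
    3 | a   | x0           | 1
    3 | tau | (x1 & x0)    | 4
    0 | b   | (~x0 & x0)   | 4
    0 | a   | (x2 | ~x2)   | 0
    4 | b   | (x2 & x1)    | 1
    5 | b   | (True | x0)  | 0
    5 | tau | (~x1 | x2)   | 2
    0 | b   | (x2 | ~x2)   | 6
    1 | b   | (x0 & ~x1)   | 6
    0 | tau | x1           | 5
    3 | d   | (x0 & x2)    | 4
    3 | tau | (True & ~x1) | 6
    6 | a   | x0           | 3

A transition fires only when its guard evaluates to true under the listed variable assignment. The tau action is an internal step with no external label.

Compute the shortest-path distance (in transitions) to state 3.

Breadth-first toward 3:
  Layer 0: {0}
  Layer 1: {6}
3 never appears.

Answer: UNREACHABLE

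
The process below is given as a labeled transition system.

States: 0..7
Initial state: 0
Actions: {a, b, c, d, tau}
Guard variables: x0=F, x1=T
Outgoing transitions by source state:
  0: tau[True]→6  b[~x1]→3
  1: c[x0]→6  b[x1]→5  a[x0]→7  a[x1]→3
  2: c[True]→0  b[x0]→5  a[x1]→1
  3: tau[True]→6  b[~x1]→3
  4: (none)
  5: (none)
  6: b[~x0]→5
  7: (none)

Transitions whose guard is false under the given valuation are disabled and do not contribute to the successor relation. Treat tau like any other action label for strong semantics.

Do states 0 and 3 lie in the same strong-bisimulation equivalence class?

Refine partition for ~:
  π0 = {{0,1,2,3,4,5,6,7}}
  π1 = {{0,3},{1},{2},{4,5,7},{6}}
Fixed point at round 2; 5 class(es).
[0]={0,3}  [3]={0,3}

Answer: BISIMILAR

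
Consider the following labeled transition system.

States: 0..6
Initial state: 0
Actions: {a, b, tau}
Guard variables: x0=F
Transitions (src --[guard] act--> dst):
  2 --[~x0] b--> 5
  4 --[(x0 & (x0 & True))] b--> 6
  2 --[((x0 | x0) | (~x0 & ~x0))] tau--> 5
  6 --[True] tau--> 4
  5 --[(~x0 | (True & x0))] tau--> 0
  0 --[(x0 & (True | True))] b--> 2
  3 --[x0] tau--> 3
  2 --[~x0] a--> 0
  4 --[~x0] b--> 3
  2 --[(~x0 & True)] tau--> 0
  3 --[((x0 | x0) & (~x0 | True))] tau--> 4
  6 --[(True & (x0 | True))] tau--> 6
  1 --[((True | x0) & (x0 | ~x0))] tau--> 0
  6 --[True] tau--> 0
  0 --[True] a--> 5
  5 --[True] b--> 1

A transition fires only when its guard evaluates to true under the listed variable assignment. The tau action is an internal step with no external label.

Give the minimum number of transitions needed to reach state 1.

Answer: 2

Analysis:
Layered search for 1:
  depth 0: {0}
  depth 1: {5}
  depth 2: {1}
1 enters at depth 2; path a·b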